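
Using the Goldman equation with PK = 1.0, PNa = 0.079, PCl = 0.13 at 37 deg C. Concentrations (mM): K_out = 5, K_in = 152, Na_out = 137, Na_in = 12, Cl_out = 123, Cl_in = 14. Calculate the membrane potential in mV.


Vm = (RT/F)*ln((PK*Ko + PNa*Nao + PCl*Cli)/(PK*Ki + PNa*Nai + PCl*Clo))
Numer = 17.643, Denom = 168.938
Vm = -60.38 mV


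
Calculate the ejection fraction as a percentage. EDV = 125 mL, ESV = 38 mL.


SV = EDV - ESV = 125 - 38 = 87 mL
EF = SV/EDV * 100 = 87/125 * 100
EF = 69.6%


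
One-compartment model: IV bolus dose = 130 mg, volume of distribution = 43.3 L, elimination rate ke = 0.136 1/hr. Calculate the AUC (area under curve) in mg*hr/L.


C0 = Dose/Vd = 130/43.3 = 3.00231 mg/L
AUC = C0/ke = 3.00231/0.136
AUC = 22.08 mg*hr/L


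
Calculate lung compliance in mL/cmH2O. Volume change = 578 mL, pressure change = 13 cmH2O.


C = dV / dP
C = 578 / 13
C = 44.46 mL/cmH2O


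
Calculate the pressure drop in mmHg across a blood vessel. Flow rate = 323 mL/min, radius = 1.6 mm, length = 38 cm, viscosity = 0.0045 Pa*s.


dP = 8*mu*L*Q / (pi*r^4)
Q = 323 mL/min = 5.38333e-06 m^3/s
dP = 3576.9 Pa = 3576.9 / 133.322 mmHg = 26.83 mmHg


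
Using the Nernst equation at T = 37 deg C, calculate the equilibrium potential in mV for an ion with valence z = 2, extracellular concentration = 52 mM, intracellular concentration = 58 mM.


E = (RT/(zF)) * ln(C_out/C_in)
T = 37 + 273.15 = 310.15 K
E = (8.314 * 310.15 / (2 * 96485)) * ln(52/58)
E = -1.459 mV


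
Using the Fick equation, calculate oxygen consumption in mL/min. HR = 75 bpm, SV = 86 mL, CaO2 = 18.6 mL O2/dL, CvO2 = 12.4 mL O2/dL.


CO = HR*SV = 75*86/1000 = 6.45 L/min
a-v O2 diff = 18.6 - 12.4 = 6.2 mL/dL
VO2 = CO * (CaO2-CvO2) * 10 dL/L
VO2 = 6.45 * 6.2 * 10
VO2 = 399.9 mL/min


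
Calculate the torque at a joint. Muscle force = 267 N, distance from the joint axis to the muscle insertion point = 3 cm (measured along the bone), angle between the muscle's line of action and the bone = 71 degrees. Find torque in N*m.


Torque = F * d * sin(theta)   (moment arm = d*sin(theta))
d = 3 cm = 0.03 m
Torque = 267 * 0.03 * sin(71)
Torque = 7.574 N*m


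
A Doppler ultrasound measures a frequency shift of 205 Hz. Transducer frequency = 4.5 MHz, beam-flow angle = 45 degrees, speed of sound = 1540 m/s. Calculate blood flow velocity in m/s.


v = fd * c / (2 * f0 * cos(theta))
v = 205 * 1540 / (2 * 4.5000e+06 * cos(45))
v = 0.04961 m/s


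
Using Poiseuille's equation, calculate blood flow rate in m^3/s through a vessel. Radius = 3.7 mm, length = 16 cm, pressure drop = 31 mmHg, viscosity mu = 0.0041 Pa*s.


Q = pi*r^4*dP / (8*mu*L)
r = 0.0037 m, L = 0.16 m
dP = 31 mmHg = 4132.982 Pa
Q = 4.6369e-04 m^3/s


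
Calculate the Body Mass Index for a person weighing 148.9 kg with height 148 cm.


BMI = weight / height^2
height = 148 cm = 1.48 m
BMI = 148.9 / 1.48^2
BMI = 67.98 kg/m^2


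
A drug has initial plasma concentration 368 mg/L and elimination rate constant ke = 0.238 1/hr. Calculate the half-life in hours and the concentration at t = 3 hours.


t_half = ln(2) / ke = 0.693147 / 0.238 = 2.912 hr
C(t) = C0 * exp(-ke*t) = 368 * exp(-0.238*3)
C(3) = 180.2 mg/L


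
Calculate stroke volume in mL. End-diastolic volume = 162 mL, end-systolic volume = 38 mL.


SV = EDV - ESV
SV = 162 - 38
SV = 124 mL


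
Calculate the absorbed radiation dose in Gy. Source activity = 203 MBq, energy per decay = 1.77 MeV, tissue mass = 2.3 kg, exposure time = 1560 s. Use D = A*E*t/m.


A = 203 MBq = 2.0300e+08 Bq
E = 1.77 MeV = 2.83554e-13 J
D = A*E*t/m = 2.0300e+08*2.83554e-13*1560/2.3
D = 0.03904 Gy


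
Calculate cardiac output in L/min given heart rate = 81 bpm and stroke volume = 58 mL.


CO = HR * SV
CO = 81 * 58 / 1000
CO = 4.698 L/min


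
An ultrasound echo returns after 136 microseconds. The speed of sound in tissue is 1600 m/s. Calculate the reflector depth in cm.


depth = c * t / 2
t = 136 us = 1.3600e-04 s
depth = 1600 * 1.3600e-04 / 2
depth = 0.1088 m = 10.88 cm


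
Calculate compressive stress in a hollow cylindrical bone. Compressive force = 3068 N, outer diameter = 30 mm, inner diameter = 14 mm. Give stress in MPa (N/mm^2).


A = pi*(r_o^2 - r_i^2)
r_o = 15 mm, r_i = 7 mm
A = 552.92 mm^2
sigma = F/A = 3068 / 552.92
sigma = 5.549 MPa


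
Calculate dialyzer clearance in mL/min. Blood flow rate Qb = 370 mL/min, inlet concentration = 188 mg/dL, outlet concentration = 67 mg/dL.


K = Qb * (Cb_in - Cb_out) / Cb_in
K = 370 * (188 - 67) / 188
K = 238.1 mL/min


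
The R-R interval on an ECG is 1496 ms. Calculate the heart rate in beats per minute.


HR = 60 / RR_interval(s)
RR = 1496 ms = 1.496 s
HR = 60 / 1.496 = 40.11 bpm


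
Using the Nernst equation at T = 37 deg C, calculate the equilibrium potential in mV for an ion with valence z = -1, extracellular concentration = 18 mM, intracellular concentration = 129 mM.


E = (RT/(zF)) * ln(C_out/C_in)
T = 37 + 273.15 = 310.15 K
E = (8.314 * 310.15 / (-1 * 96485)) * ln(18/129)
E = 52.63 mV


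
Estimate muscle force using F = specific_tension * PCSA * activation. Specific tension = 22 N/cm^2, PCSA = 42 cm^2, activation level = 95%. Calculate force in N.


F = sigma * PCSA * activation
F = 22 * 42 * 0.95
F = 877.8 N


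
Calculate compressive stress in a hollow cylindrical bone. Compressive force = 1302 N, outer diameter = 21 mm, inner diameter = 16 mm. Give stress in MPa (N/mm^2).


A = pi*(r_o^2 - r_i^2)
r_o = 10.5 mm, r_i = 8 mm
A = 145.299 mm^2
sigma = F/A = 1302 / 145.299
sigma = 8.961 MPa


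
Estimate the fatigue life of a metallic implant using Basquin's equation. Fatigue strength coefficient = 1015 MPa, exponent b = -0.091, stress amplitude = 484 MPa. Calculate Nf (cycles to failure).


sigma_a = sigma_f' * (2Nf)^b
2Nf = (sigma_a/sigma_f')^(1/b)
2Nf = (484/1015)^(1/-0.091)
2Nf = 3422.1039
Nf = 1711


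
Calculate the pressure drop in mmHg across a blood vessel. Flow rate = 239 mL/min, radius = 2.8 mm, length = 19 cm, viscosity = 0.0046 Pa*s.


dP = 8*mu*L*Q / (pi*r^4)
Q = 239 mL/min = 3.98333e-06 m^3/s
dP = 144.233 Pa = 144.233 / 133.322 mmHg = 1.082 mmHg


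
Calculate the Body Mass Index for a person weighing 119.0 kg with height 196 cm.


BMI = weight / height^2
height = 196 cm = 1.96 m
BMI = 119.0 / 1.96^2
BMI = 30.98 kg/m^2


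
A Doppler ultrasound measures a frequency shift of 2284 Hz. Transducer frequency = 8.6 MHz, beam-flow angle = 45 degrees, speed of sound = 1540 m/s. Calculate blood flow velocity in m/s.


v = fd * c / (2 * f0 * cos(theta))
v = 2284 * 1540 / (2 * 8.6000e+06 * cos(45))
v = 0.2892 m/s


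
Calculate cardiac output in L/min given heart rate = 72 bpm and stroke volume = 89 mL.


CO = HR * SV
CO = 72 * 89 / 1000
CO = 6.408 L/min


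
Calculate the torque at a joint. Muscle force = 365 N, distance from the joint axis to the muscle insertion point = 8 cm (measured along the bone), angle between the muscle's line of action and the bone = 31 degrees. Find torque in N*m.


Torque = F * d * sin(theta)   (moment arm = d*sin(theta))
d = 8 cm = 0.08 m
Torque = 365 * 0.08 * sin(31)
Torque = 15.04 N*m


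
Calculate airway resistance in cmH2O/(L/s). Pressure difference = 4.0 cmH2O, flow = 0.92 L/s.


R = dP / flow
R = 4.0 / 0.92
R = 4.348 cmH2O/(L/s)


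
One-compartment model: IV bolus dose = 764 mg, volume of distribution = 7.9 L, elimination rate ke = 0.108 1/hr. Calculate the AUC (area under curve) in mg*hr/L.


C0 = Dose/Vd = 764/7.9 = 96.7089 mg/L
AUC = C0/ke = 96.7089/0.108
AUC = 895.5 mg*hr/L


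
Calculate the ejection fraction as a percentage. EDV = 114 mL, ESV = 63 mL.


SV = EDV - ESV = 114 - 63 = 51 mL
EF = SV/EDV * 100 = 51/114 * 100
EF = 44.74%


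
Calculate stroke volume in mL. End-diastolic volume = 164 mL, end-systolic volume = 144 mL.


SV = EDV - ESV
SV = 164 - 144
SV = 20 mL


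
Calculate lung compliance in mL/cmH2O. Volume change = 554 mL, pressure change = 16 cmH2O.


C = dV / dP
C = 554 / 16
C = 34.62 mL/cmH2O


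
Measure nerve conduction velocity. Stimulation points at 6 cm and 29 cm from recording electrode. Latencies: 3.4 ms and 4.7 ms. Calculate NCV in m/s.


Distance = (29 - 6) / 100 = 0.23 m
dt = (4.7 - 3.4) / 1000 = 0.0013 s
NCV = dist / dt = 176.9 m/s


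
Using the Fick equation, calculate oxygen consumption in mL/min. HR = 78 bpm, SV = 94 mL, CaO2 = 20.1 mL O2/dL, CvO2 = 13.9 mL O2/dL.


CO = HR*SV = 78*94/1000 = 7.332 L/min
a-v O2 diff = 20.1 - 13.9 = 6.2 mL/dL
VO2 = CO * (CaO2-CvO2) * 10 dL/L
VO2 = 7.332 * 6.2 * 10
VO2 = 454.6 mL/min


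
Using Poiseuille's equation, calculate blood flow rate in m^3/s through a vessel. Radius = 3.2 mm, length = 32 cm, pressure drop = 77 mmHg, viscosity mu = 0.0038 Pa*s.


Q = pi*r^4*dP / (8*mu*L)
r = 0.0032 m, L = 0.32 m
dP = 77 mmHg = 10265.794 Pa
Q = 3.4763e-04 m^3/s


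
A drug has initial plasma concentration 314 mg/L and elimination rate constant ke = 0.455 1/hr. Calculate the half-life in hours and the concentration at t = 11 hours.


t_half = ln(2) / ke = 0.693147 / 0.455 = 1.523 hr
C(t) = C0 * exp(-ke*t) = 314 * exp(-0.455*11)
C(11) = 2.105 mg/L


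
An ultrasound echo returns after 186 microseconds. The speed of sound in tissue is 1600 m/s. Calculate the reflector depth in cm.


depth = c * t / 2
t = 186 us = 1.8600e-04 s
depth = 1600 * 1.8600e-04 / 2
depth = 0.1488 m = 14.88 cm


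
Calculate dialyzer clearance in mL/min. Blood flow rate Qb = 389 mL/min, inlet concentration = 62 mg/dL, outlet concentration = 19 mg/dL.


K = Qb * (Cb_in - Cb_out) / Cb_in
K = 389 * (62 - 19) / 62
K = 269.8 mL/min


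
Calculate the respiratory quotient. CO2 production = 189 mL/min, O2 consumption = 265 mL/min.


RQ = VCO2 / VO2
RQ = 189 / 265
RQ = 0.7132


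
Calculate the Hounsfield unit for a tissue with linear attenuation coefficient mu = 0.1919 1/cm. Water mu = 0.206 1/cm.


HU = ((mu_tissue - mu_water) / mu_water) * 1000
HU = ((0.1919 - 0.206) / 0.206) * 1000
HU = -68.45


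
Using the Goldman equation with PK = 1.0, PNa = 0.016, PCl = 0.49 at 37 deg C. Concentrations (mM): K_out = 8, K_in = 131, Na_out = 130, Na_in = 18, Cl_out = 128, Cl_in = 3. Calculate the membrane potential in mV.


Vm = (RT/F)*ln((PK*Ko + PNa*Nao + PCl*Cli)/(PK*Ki + PNa*Nai + PCl*Clo))
Numer = 11.55, Denom = 194.008
Vm = -75.4 mV


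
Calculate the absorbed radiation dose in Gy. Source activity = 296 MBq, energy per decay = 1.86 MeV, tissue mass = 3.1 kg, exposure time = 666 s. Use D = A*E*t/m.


A = 296 MBq = 2.9600e+08 Bq
E = 1.86 MeV = 2.97972e-13 J
D = A*E*t/m = 2.9600e+08*2.97972e-13*666/3.1
D = 0.01895 Gy


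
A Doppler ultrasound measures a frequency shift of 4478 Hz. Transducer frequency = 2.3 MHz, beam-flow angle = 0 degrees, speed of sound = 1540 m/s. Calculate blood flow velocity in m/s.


v = fd * c / (2 * f0 * cos(theta))
v = 4478 * 1540 / (2 * 2.3000e+06 * cos(0))
v = 1.499 m/s


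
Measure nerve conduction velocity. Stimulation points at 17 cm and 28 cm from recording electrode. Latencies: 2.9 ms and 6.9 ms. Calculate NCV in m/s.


Distance = (28 - 17) / 100 = 0.11 m
dt = (6.9 - 2.9) / 1000 = 0.004 s
NCV = dist / dt = 27.5 m/s


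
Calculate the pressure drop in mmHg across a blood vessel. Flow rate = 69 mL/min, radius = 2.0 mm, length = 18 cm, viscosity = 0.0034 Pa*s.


dP = 8*mu*L*Q / (pi*r^4)
Q = 69 mL/min = 1.15e-06 m^3/s
dP = 112.013 Pa = 112.013 / 133.322 mmHg = 0.8402 mmHg


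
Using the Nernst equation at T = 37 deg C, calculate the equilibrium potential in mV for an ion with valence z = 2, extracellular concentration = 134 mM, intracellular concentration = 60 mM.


E = (RT/(zF)) * ln(C_out/C_in)
T = 37 + 273.15 = 310.15 K
E = (8.314 * 310.15 / (2 * 96485)) * ln(134/60)
E = 10.74 mV


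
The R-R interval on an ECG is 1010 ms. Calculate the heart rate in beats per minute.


HR = 60 / RR_interval(s)
RR = 1010 ms = 1.01 s
HR = 60 / 1.01 = 59.41 bpm


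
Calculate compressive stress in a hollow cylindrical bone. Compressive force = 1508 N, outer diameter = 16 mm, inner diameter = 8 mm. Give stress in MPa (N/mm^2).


A = pi*(r_o^2 - r_i^2)
r_o = 8 mm, r_i = 4 mm
A = 150.796 mm^2
sigma = F/A = 1508 / 150.796
sigma = 10 MPa


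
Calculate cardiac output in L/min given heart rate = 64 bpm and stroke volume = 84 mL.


CO = HR * SV
CO = 64 * 84 / 1000
CO = 5.376 L/min


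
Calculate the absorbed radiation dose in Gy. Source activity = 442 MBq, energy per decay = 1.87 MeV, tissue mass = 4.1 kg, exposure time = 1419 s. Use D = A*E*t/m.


A = 442 MBq = 4.4200e+08 Bq
E = 1.87 MeV = 2.99574e-13 J
D = A*E*t/m = 4.4200e+08*2.99574e-13*1419/4.1
D = 0.04583 Gy


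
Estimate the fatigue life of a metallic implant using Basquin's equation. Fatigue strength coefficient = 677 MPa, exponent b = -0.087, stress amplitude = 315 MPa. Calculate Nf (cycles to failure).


sigma_a = sigma_f' * (2Nf)^b
2Nf = (sigma_a/sigma_f')^(1/b)
2Nf = (315/677)^(1/-0.087)
2Nf = 6596.122
Nf = 3298


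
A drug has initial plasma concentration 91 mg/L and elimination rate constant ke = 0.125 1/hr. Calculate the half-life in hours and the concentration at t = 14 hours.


t_half = ln(2) / ke = 0.693147 / 0.125 = 5.545 hr
C(t) = C0 * exp(-ke*t) = 91 * exp(-0.125*14)
C(14) = 15.81 mg/L


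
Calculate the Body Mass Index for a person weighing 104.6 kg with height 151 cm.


BMI = weight / height^2
height = 151 cm = 1.51 m
BMI = 104.6 / 1.51^2
BMI = 45.88 kg/m^2


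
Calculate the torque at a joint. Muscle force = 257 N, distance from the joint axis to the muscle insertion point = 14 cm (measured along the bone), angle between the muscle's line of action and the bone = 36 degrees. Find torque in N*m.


Torque = F * d * sin(theta)   (moment arm = d*sin(theta))
d = 14 cm = 0.14 m
Torque = 257 * 0.14 * sin(36)
Torque = 21.15 N*m


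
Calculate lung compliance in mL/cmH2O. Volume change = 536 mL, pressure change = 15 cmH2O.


C = dV / dP
C = 536 / 15
C = 35.73 mL/cmH2O


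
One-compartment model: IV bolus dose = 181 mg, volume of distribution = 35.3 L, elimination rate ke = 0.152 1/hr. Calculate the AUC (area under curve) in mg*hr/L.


C0 = Dose/Vd = 181/35.3 = 5.12748 mg/L
AUC = C0/ke = 5.12748/0.152
AUC = 33.73 mg*hr/L


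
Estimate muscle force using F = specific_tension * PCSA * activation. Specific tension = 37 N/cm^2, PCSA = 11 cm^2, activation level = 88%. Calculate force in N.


F = sigma * PCSA * activation
F = 37 * 11 * 0.88
F = 358.2 N


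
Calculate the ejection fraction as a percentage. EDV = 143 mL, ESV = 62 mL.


SV = EDV - ESV = 143 - 62 = 81 mL
EF = SV/EDV * 100 = 81/143 * 100
EF = 56.64%


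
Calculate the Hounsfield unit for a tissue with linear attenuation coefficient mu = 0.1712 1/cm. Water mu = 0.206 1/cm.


HU = ((mu_tissue - mu_water) / mu_water) * 1000
HU = ((0.1712 - 0.206) / 0.206) * 1000
HU = -168.9


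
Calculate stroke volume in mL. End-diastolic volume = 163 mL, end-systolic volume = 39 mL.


SV = EDV - ESV
SV = 163 - 39
SV = 124 mL


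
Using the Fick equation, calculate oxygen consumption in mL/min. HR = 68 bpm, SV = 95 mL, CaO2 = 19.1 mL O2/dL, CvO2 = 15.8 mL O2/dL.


CO = HR*SV = 68*95/1000 = 6.46 L/min
a-v O2 diff = 19.1 - 15.8 = 3.3 mL/dL
VO2 = CO * (CaO2-CvO2) * 10 dL/L
VO2 = 6.46 * 3.3 * 10
VO2 = 213.2 mL/min


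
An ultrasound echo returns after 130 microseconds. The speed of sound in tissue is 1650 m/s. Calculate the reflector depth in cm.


depth = c * t / 2
t = 130 us = 1.3000e-04 s
depth = 1650 * 1.3000e-04 / 2
depth = 0.10725 m = 10.725 cm


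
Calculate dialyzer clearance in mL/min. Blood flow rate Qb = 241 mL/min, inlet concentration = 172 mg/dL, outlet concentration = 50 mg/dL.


K = Qb * (Cb_in - Cb_out) / Cb_in
K = 241 * (172 - 50) / 172
K = 170.9 mL/min


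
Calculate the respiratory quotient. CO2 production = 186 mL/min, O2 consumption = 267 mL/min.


RQ = VCO2 / VO2
RQ = 186 / 267
RQ = 0.6966


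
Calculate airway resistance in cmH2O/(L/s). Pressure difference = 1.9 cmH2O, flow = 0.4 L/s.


R = dP / flow
R = 1.9 / 0.4
R = 4.75 cmH2O/(L/s)


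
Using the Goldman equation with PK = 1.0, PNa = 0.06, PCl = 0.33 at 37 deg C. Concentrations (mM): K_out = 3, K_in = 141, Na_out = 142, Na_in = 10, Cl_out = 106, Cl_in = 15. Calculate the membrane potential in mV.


Vm = (RT/F)*ln((PK*Ko + PNa*Nao + PCl*Cli)/(PK*Ki + PNa*Nai + PCl*Clo))
Numer = 16.47, Denom = 176.58
Vm = -63.4 mV


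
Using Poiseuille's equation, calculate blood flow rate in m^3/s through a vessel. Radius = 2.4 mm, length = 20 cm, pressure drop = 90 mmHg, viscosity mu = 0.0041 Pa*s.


Q = pi*r^4*dP / (8*mu*L)
r = 0.0024 m, L = 0.2 m
dP = 90 mmHg = 11998.98 Pa
Q = 1.9065e-04 m^3/s


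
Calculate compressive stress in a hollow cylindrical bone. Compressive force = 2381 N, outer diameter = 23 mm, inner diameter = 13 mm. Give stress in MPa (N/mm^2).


A = pi*(r_o^2 - r_i^2)
r_o = 11.5 mm, r_i = 6.5 mm
A = 282.743 mm^2
sigma = F/A = 2381 / 282.743
sigma = 8.421 MPa


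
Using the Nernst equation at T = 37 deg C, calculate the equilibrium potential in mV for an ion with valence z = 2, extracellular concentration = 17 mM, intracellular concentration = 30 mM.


E = (RT/(zF)) * ln(C_out/C_in)
T = 37 + 273.15 = 310.15 K
E = (8.314 * 310.15 / (2 * 96485)) * ln(17/30)
E = -7.59 mV


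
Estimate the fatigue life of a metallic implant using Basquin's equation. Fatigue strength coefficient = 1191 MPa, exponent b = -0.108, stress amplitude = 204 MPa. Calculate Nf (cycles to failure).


sigma_a = sigma_f' * (2Nf)^b
2Nf = (sigma_a/sigma_f')^(1/b)
2Nf = (204/1191)^(1/-0.108)
2Nf = 12450877
Nf = 6.2254e+06


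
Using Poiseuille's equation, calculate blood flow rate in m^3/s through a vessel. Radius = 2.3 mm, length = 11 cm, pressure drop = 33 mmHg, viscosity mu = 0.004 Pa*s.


Q = pi*r^4*dP / (8*mu*L)
r = 0.0023 m, L = 0.11 m
dP = 33 mmHg = 4399.626 Pa
Q = 1.0988e-04 m^3/s


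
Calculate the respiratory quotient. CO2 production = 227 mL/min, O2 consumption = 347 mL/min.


RQ = VCO2 / VO2
RQ = 227 / 347
RQ = 0.6542


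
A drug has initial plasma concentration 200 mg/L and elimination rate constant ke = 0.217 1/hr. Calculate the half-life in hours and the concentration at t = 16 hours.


t_half = ln(2) / ke = 0.693147 / 0.217 = 3.194 hr
C(t) = C0 * exp(-ke*t) = 200 * exp(-0.217*16)
C(16) = 6.211 mg/L


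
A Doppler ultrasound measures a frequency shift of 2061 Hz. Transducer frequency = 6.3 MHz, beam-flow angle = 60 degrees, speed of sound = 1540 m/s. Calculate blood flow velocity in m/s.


v = fd * c / (2 * f0 * cos(theta))
v = 2061 * 1540 / (2 * 6.3000e+06 * cos(60))
v = 0.5038 m/s


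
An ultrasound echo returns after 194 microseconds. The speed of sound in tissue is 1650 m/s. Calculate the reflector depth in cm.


depth = c * t / 2
t = 194 us = 1.9400e-04 s
depth = 1650 * 1.9400e-04 / 2
depth = 0.16005 m = 16.005 cm


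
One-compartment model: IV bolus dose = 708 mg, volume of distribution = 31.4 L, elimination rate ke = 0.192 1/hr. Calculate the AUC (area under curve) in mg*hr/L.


C0 = Dose/Vd = 708/31.4 = 22.5478 mg/L
AUC = C0/ke = 22.5478/0.192
AUC = 117.4 mg*hr/L


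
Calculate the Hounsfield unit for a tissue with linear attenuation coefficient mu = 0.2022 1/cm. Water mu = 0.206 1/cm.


HU = ((mu_tissue - mu_water) / mu_water) * 1000
HU = ((0.2022 - 0.206) / 0.206) * 1000
HU = -18.45


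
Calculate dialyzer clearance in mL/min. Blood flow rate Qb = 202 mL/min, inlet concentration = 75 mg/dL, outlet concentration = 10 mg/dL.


K = Qb * (Cb_in - Cb_out) / Cb_in
K = 202 * (75 - 10) / 75
K = 175.1 mL/min


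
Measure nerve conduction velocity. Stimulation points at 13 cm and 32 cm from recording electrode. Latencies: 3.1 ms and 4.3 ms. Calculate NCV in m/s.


Distance = (32 - 13) / 100 = 0.19 m
dt = (4.3 - 3.1) / 1000 = 0.0012 s
NCV = dist / dt = 158.3 m/s


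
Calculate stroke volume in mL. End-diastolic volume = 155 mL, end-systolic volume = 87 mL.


SV = EDV - ESV
SV = 155 - 87
SV = 68 mL


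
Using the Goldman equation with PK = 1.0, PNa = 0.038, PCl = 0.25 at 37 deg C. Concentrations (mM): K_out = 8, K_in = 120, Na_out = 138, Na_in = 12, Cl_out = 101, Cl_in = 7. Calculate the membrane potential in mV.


Vm = (RT/F)*ln((PK*Ko + PNa*Nao + PCl*Cli)/(PK*Ki + PNa*Nai + PCl*Clo))
Numer = 14.994, Denom = 145.706
Vm = -60.77 mV


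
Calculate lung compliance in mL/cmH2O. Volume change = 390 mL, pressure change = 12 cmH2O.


C = dV / dP
C = 390 / 12
C = 32.5 mL/cmH2O


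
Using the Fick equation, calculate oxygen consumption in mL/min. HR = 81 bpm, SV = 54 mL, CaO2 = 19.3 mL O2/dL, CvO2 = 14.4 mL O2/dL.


CO = HR*SV = 81*54/1000 = 4.374 L/min
a-v O2 diff = 19.3 - 14.4 = 4.9 mL/dL
VO2 = CO * (CaO2-CvO2) * 10 dL/L
VO2 = 4.374 * 4.9 * 10
VO2 = 214.3 mL/min


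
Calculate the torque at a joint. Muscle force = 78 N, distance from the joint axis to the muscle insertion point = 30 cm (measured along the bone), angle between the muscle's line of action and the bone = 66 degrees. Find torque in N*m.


Torque = F * d * sin(theta)   (moment arm = d*sin(theta))
d = 30 cm = 0.3 m
Torque = 78 * 0.3 * sin(66)
Torque = 21.38 N*m


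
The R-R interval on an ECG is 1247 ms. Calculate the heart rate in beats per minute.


HR = 60 / RR_interval(s)
RR = 1247 ms = 1.247 s
HR = 60 / 1.247 = 48.12 bpm


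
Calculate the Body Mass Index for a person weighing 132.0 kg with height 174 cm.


BMI = weight / height^2
height = 174 cm = 1.74 m
BMI = 132.0 / 1.74^2
BMI = 43.6 kg/m^2


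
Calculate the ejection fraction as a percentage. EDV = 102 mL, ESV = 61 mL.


SV = EDV - ESV = 102 - 61 = 41 mL
EF = SV/EDV * 100 = 41/102 * 100
EF = 40.2%


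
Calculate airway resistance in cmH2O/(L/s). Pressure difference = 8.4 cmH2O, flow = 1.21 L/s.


R = dP / flow
R = 8.4 / 1.21
R = 6.942 cmH2O/(L/s)


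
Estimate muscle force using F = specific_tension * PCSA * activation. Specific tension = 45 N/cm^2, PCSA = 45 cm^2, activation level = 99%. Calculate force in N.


F = sigma * PCSA * activation
F = 45 * 45 * 0.99
F = 2005 N


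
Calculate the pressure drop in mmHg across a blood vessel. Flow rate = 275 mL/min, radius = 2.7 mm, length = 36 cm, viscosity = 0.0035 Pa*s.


dP = 8*mu*L*Q / (pi*r^4)
Q = 275 mL/min = 4.58333e-06 m^3/s
dP = 276.718 Pa = 276.718 / 133.322 mmHg = 2.076 mmHg


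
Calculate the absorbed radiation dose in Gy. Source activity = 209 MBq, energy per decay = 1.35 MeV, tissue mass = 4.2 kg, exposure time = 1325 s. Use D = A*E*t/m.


A = 209 MBq = 2.0900e+08 Bq
E = 1.35 MeV = 2.1627e-13 J
D = A*E*t/m = 2.0900e+08*2.1627e-13*1325/4.2
D = 0.01426 Gy


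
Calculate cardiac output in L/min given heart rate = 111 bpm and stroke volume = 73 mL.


CO = HR * SV
CO = 111 * 73 / 1000
CO = 8.103 L/min


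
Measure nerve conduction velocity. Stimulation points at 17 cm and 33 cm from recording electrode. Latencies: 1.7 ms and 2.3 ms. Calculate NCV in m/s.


Distance = (33 - 17) / 100 = 0.16 m
dt = (2.3 - 1.7) / 1000 = 6.0000e-04 s
NCV = dist / dt = 266.7 m/s


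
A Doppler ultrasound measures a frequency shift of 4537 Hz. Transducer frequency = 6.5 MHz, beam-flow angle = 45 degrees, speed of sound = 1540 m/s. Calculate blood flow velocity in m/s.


v = fd * c / (2 * f0 * cos(theta))
v = 4537 * 1540 / (2 * 6.5000e+06 * cos(45))
v = 0.7601 m/s


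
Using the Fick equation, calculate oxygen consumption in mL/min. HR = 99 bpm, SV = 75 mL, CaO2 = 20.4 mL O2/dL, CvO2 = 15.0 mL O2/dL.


CO = HR*SV = 99*75/1000 = 7.425 L/min
a-v O2 diff = 20.4 - 15.0 = 5.4 mL/dL
VO2 = CO * (CaO2-CvO2) * 10 dL/L
VO2 = 7.425 * 5.4 * 10
VO2 = 400.9 mL/min


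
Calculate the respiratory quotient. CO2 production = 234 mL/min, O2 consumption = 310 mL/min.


RQ = VCO2 / VO2
RQ = 234 / 310
RQ = 0.7548


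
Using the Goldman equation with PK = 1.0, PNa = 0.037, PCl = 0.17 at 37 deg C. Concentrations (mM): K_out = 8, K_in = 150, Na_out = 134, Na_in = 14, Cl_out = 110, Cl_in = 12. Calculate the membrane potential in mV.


Vm = (RT/F)*ln((PK*Ko + PNa*Nao + PCl*Cli)/(PK*Ki + PNa*Nai + PCl*Clo))
Numer = 14.998, Denom = 169.218
Vm = -64.76 mV


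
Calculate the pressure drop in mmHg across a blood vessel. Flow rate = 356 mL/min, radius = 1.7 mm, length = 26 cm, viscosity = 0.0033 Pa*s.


dP = 8*mu*L*Q / (pi*r^4)
Q = 356 mL/min = 5.93333e-06 m^3/s
dP = 1552.14 Pa = 1552.14 / 133.322 mmHg = 11.64 mmHg


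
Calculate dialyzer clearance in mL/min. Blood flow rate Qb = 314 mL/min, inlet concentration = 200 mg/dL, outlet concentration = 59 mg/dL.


K = Qb * (Cb_in - Cb_out) / Cb_in
K = 314 * (200 - 59) / 200
K = 221.4 mL/min


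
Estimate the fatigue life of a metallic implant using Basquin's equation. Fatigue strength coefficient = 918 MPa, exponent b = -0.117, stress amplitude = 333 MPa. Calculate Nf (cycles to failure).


sigma_a = sigma_f' * (2Nf)^b
2Nf = (sigma_a/sigma_f')^(1/b)
2Nf = (333/918)^(1/-0.117)
2Nf = 5808.8384
Nf = 2904


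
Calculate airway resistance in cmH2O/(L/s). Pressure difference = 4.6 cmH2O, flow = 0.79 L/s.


R = dP / flow
R = 4.6 / 0.79
R = 5.823 cmH2O/(L/s)


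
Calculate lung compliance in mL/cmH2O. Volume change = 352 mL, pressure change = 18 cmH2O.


C = dV / dP
C = 352 / 18
C = 19.56 mL/cmH2O


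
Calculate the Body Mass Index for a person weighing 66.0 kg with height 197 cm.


BMI = weight / height^2
height = 197 cm = 1.97 m
BMI = 66.0 / 1.97^2
BMI = 17.01 kg/m^2


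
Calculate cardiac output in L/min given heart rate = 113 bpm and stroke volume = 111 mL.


CO = HR * SV
CO = 113 * 111 / 1000
CO = 12.54 L/min


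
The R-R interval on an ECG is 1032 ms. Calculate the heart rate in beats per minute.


HR = 60 / RR_interval(s)
RR = 1032 ms = 1.032 s
HR = 60 / 1.032 = 58.14 bpm


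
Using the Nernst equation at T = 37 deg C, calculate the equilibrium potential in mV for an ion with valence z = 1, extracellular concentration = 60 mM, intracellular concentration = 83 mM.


E = (RT/(zF)) * ln(C_out/C_in)
T = 37 + 273.15 = 310.15 K
E = (8.314 * 310.15 / (1 * 96485)) * ln(60/83)
E = -8.672 mV


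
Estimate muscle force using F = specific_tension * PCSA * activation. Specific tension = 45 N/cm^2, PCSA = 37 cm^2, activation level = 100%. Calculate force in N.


F = sigma * PCSA * activation
F = 45 * 37 * 1
F = 1665 N


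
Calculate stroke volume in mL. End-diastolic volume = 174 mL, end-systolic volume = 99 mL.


SV = EDV - ESV
SV = 174 - 99
SV = 75 mL


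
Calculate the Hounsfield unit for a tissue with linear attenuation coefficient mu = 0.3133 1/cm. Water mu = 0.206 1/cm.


HU = ((mu_tissue - mu_water) / mu_water) * 1000
HU = ((0.3133 - 0.206) / 0.206) * 1000
HU = 520.9


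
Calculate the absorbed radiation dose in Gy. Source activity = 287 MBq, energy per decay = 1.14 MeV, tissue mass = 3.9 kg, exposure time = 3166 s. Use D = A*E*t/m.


A = 287 MBq = 2.8700e+08 Bq
E = 1.14 MeV = 1.82628e-13 J
D = A*E*t/m = 2.8700e+08*1.82628e-13*3166/3.9
D = 0.04255 Gy


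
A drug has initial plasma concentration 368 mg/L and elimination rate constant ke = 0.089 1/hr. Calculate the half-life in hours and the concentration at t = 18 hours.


t_half = ln(2) / ke = 0.693147 / 0.089 = 7.788 hr
C(t) = C0 * exp(-ke*t) = 368 * exp(-0.089*18)
C(18) = 74.15 mg/L


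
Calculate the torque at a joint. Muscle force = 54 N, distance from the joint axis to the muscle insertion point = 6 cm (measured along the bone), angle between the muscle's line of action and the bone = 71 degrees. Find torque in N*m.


Torque = F * d * sin(theta)   (moment arm = d*sin(theta))
d = 6 cm = 0.06 m
Torque = 54 * 0.06 * sin(71)
Torque = 3.063 N*m


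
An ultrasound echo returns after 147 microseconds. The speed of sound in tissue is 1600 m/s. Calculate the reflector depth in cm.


depth = c * t / 2
t = 147 us = 1.4700e-04 s
depth = 1600 * 1.4700e-04 / 2
depth = 0.1176 m = 11.76 cm


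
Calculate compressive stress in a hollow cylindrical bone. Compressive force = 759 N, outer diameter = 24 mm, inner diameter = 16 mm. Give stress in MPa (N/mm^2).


A = pi*(r_o^2 - r_i^2)
r_o = 12 mm, r_i = 8 mm
A = 251.327 mm^2
sigma = F/A = 759 / 251.327
sigma = 3.02 MPa


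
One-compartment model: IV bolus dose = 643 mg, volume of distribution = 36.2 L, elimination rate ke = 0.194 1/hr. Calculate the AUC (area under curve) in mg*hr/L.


C0 = Dose/Vd = 643/36.2 = 17.7624 mg/L
AUC = C0/ke = 17.7624/0.194
AUC = 91.56 mg*hr/L


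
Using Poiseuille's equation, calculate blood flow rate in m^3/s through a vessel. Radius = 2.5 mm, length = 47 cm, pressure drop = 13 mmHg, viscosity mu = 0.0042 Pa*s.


Q = pi*r^4*dP / (8*mu*L)
r = 0.0025 m, L = 0.47 m
dP = 13 mmHg = 1733.186 Pa
Q = 1.3468e-05 m^3/s


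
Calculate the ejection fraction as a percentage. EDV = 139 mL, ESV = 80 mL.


SV = EDV - ESV = 139 - 80 = 59 mL
EF = SV/EDV * 100 = 59/139 * 100
EF = 42.45%


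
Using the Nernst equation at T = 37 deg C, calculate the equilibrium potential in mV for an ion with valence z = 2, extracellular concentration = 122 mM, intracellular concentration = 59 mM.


E = (RT/(zF)) * ln(C_out/C_in)
T = 37 + 273.15 = 310.15 K
E = (8.314 * 310.15 / (2 * 96485)) * ln(122/59)
E = 9.708 mV


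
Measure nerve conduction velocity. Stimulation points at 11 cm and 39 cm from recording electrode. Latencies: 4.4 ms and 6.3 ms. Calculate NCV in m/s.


Distance = (39 - 11) / 100 = 0.28 m
dt = (6.3 - 4.4) / 1000 = 0.0019 s
NCV = dist / dt = 147.4 m/s


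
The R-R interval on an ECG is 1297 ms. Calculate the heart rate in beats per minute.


HR = 60 / RR_interval(s)
RR = 1297 ms = 1.297 s
HR = 60 / 1.297 = 46.26 bpm


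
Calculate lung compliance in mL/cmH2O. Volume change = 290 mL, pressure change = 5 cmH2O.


C = dV / dP
C = 290 / 5
C = 58 mL/cmH2O


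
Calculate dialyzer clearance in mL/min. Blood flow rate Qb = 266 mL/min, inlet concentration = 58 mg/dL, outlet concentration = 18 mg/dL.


K = Qb * (Cb_in - Cb_out) / Cb_in
K = 266 * (58 - 18) / 58
K = 183.4 mL/min


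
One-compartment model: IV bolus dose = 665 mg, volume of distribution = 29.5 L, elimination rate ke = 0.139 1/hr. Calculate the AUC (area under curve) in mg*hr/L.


C0 = Dose/Vd = 665/29.5 = 22.5424 mg/L
AUC = C0/ke = 22.5424/0.139
AUC = 162.2 mg*hr/L


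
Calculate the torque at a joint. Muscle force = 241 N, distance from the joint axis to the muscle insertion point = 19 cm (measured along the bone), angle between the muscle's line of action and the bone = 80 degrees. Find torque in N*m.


Torque = F * d * sin(theta)   (moment arm = d*sin(theta))
d = 19 cm = 0.19 m
Torque = 241 * 0.19 * sin(80)
Torque = 45.09 N*m


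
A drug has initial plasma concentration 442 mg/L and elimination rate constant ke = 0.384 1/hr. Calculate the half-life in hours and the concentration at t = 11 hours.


t_half = ln(2) / ke = 0.693147 / 0.384 = 1.805 hr
C(t) = C0 * exp(-ke*t) = 442 * exp(-0.384*11)
C(11) = 6.471 mg/L


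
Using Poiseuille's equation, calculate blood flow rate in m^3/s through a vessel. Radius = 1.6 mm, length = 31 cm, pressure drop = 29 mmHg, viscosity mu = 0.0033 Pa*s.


Q = pi*r^4*dP / (8*mu*L)
r = 0.0016 m, L = 0.31 m
dP = 29 mmHg = 3866.338 Pa
Q = 9.7267e-06 m^3/s


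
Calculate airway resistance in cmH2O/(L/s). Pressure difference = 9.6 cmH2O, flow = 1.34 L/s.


R = dP / flow
R = 9.6 / 1.34
R = 7.164 cmH2O/(L/s)


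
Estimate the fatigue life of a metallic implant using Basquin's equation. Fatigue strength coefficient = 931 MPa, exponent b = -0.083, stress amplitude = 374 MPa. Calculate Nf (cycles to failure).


sigma_a = sigma_f' * (2Nf)^b
2Nf = (sigma_a/sigma_f')^(1/b)
2Nf = (374/931)^(1/-0.083)
2Nf = 59159.575
Nf = 2.958e+04


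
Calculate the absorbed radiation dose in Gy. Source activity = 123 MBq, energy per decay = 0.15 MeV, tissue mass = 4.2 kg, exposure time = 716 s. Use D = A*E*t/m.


A = 123 MBq = 1.2300e+08 Bq
E = 0.15 MeV = 2.403e-14 J
D = A*E*t/m = 1.2300e+08*2.403e-14*716/4.2
D = 5.0387e-04 Gy


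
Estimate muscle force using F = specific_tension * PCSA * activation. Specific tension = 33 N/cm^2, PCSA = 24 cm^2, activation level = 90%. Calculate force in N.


F = sigma * PCSA * activation
F = 33 * 24 * 0.9
F = 712.8 N


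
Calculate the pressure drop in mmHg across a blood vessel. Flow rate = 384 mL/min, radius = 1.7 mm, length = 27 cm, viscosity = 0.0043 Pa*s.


dP = 8*mu*L*Q / (pi*r^4)
Q = 384 mL/min = 6.4e-06 m^3/s
dP = 2265.46 Pa = 2265.46 / 133.322 mmHg = 16.99 mmHg


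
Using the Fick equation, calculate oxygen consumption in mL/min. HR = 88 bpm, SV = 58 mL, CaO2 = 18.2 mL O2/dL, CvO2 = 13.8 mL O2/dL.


CO = HR*SV = 88*58/1000 = 5.104 L/min
a-v O2 diff = 18.2 - 13.8 = 4.4 mL/dL
VO2 = CO * (CaO2-CvO2) * 10 dL/L
VO2 = 5.104 * 4.4 * 10
VO2 = 224.6 mL/min


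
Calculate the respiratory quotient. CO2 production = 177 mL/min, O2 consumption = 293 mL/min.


RQ = VCO2 / VO2
RQ = 177 / 293
RQ = 0.6041


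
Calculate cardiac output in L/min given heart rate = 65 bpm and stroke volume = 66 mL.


CO = HR * SV
CO = 65 * 66 / 1000
CO = 4.29 L/min


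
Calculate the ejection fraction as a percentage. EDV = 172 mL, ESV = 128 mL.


SV = EDV - ESV = 172 - 128 = 44 mL
EF = SV/EDV * 100 = 44/172 * 100
EF = 25.58%


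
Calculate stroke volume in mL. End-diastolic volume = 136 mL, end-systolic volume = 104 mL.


SV = EDV - ESV
SV = 136 - 104
SV = 32 mL


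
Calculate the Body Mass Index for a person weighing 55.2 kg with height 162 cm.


BMI = weight / height^2
height = 162 cm = 1.62 m
BMI = 55.2 / 1.62^2
BMI = 21.03 kg/m^2


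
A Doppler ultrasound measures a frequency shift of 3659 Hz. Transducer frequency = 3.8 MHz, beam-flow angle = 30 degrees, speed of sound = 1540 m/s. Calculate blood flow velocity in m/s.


v = fd * c / (2 * f0 * cos(theta))
v = 3659 * 1540 / (2 * 3.8000e+06 * cos(30))
v = 0.8561 m/s


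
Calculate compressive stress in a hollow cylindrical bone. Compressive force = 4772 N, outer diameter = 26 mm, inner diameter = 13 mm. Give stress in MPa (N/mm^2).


A = pi*(r_o^2 - r_i^2)
r_o = 13 mm, r_i = 6.5 mm
A = 398.197 mm^2
sigma = F/A = 4772 / 398.197
sigma = 11.98 MPa


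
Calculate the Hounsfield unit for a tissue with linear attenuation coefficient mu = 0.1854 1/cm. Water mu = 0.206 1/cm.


HU = ((mu_tissue - mu_water) / mu_water) * 1000
HU = ((0.1854 - 0.206) / 0.206) * 1000
HU = -100


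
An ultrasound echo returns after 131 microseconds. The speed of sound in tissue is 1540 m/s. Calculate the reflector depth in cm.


depth = c * t / 2
t = 131 us = 1.3100e-04 s
depth = 1540 * 1.3100e-04 / 2
depth = 0.10087 m = 10.087 cm


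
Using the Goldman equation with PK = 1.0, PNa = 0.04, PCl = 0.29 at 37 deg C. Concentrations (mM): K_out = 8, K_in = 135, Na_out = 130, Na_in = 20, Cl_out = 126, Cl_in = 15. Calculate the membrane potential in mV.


Vm = (RT/F)*ln((PK*Ko + PNa*Nao + PCl*Cli)/(PK*Ki + PNa*Nai + PCl*Clo))
Numer = 17.55, Denom = 172.34
Vm = -61.05 mV


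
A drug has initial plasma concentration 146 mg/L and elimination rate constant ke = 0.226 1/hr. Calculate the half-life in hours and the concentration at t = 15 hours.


t_half = ln(2) / ke = 0.693147 / 0.226 = 3.067 hr
C(t) = C0 * exp(-ke*t) = 146 * exp(-0.226*15)
C(15) = 4.921 mg/L


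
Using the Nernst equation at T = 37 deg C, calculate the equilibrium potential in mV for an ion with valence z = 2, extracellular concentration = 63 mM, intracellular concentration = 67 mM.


E = (RT/(zF)) * ln(C_out/C_in)
T = 37 + 273.15 = 310.15 K
E = (8.314 * 310.15 / (2 * 96485)) * ln(63/67)
E = -0.8226 mV


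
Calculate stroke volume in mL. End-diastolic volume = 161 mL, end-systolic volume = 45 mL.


SV = EDV - ESV
SV = 161 - 45
SV = 116 mL


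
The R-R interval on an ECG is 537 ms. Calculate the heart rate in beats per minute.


HR = 60 / RR_interval(s)
RR = 537 ms = 0.537 s
HR = 60 / 0.537 = 111.7 bpm


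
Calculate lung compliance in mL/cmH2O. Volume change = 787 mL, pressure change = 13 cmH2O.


C = dV / dP
C = 787 / 13
C = 60.54 mL/cmH2O


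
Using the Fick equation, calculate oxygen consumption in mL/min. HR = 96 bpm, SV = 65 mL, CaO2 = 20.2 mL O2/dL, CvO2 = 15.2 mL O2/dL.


CO = HR*SV = 96*65/1000 = 6.24 L/min
a-v O2 diff = 20.2 - 15.2 = 5 mL/dL
VO2 = CO * (CaO2-CvO2) * 10 dL/L
VO2 = 6.24 * 5 * 10
VO2 = 312 mL/min


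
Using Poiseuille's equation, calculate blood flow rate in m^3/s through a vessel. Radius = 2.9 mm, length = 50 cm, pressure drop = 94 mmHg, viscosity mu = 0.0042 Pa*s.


Q = pi*r^4*dP / (8*mu*L)
r = 0.0029 m, L = 0.5 m
dP = 94 mmHg = 12532.268 Pa
Q = 1.6575e-04 m^3/s


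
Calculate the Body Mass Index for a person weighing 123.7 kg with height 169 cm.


BMI = weight / height^2
height = 169 cm = 1.69 m
BMI = 123.7 / 1.69^2
BMI = 43.31 kg/m^2


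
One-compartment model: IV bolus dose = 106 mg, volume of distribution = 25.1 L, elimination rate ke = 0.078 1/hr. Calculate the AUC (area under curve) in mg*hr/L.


C0 = Dose/Vd = 106/25.1 = 4.22311 mg/L
AUC = C0/ke = 4.22311/0.078
AUC = 54.14 mg*hr/L


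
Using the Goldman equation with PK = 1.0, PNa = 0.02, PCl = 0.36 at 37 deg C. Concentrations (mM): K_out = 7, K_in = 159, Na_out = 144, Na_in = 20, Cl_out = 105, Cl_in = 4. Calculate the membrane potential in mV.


Vm = (RT/F)*ln((PK*Ko + PNa*Nao + PCl*Cli)/(PK*Ki + PNa*Nai + PCl*Clo))
Numer = 11.32, Denom = 197.2
Vm = -76.37 mV


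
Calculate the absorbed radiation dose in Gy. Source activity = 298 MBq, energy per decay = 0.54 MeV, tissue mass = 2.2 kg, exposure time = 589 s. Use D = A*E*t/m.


A = 298 MBq = 2.9800e+08 Bq
E = 0.54 MeV = 8.6508e-14 J
D = A*E*t/m = 2.9800e+08*8.6508e-14*589/2.2
D = 0.006902 Gy


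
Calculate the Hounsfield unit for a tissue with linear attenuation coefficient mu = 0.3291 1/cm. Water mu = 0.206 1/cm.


HU = ((mu_tissue - mu_water) / mu_water) * 1000
HU = ((0.3291 - 0.206) / 0.206) * 1000
HU = 597.6


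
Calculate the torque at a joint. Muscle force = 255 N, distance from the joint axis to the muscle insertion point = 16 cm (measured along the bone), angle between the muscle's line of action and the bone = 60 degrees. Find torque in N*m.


Torque = F * d * sin(theta)   (moment arm = d*sin(theta))
d = 16 cm = 0.16 m
Torque = 255 * 0.16 * sin(60)
Torque = 35.33 N*m


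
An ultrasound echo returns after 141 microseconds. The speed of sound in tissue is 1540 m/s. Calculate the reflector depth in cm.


depth = c * t / 2
t = 141 us = 1.4100e-04 s
depth = 1540 * 1.4100e-04 / 2
depth = 0.10857 m = 10.857 cm


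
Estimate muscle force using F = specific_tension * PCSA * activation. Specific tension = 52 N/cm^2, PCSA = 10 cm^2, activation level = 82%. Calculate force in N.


F = sigma * PCSA * activation
F = 52 * 10 * 0.82
F = 426.4 N


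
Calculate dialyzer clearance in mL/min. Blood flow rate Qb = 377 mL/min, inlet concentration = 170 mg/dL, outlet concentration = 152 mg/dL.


K = Qb * (Cb_in - Cb_out) / Cb_in
K = 377 * (170 - 152) / 170
K = 39.92 mL/min


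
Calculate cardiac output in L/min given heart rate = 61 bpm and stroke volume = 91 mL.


CO = HR * SV
CO = 61 * 91 / 1000
CO = 5.551 L/min


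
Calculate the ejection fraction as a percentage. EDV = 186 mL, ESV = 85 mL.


SV = EDV - ESV = 186 - 85 = 101 mL
EF = SV/EDV * 100 = 101/186 * 100
EF = 54.3%


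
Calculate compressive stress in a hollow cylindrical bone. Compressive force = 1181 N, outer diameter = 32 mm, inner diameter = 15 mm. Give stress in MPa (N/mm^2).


A = pi*(r_o^2 - r_i^2)
r_o = 16 mm, r_i = 7.5 mm
A = 627.533 mm^2
sigma = F/A = 1181 / 627.533
sigma = 1.882 MPa
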